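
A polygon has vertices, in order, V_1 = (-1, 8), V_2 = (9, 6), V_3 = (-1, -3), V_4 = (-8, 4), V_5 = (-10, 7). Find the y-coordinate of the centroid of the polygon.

409/108

Apply Gauss's area formula. First the cross-terms c_i = x_i·y_{i+1} − x_{i+1}·y_i:
  -78, -21, -28, -16, -73  ⇒  2A = -216, A = -108.
Then Σ (y_i + y_{i+1})·c_i = -2454, so ȳ = -2454 / (6·(-108)) = 409/108.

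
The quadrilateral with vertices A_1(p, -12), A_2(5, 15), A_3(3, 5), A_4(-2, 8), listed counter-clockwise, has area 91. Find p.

12

Write out the shoelace sum; only the two edges meeting at A_1 involve p:
2·Area = [((-2)·(-12) − p·8) + (p·15 − 5·(-12))] + 14
       = 7·p + 98 = 182
⇒ p = 12.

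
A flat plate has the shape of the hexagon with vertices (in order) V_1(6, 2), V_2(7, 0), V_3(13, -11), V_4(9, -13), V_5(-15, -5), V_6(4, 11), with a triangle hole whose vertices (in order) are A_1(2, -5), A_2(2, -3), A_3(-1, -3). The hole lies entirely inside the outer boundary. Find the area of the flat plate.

Outer boundary:
Apply Gauss's area formula: 2A = Σ (x_i·y_{i+1} − x_{i+1}·y_i), indices taken mod 6.
Σ = (-14) + (-77) + (-70) + (-240) + (-145) + (-58) = -604
Area = |Σ|/2 = 302.
Hole:
Σ = (4) + (-9) + (11) = 6
Area = |Σ|/2 = 3.
Net area = 302 − 3 = 299.

299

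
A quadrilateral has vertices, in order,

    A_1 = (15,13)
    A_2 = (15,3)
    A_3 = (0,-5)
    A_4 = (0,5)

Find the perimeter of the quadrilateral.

|A_1A_2| = √((0)² + (-10)²) = √100 = 10
|A_2A_3| = √((-15)² + (-8)²) = √289 = 17
|A_3A_4| = √((0)² + (10)²) = √100 = 10
|A_4A_1| = √((15)² + (8)²) = √289 = 17
Perimeter = 10 + 17 + 10 + 17 = 54.

54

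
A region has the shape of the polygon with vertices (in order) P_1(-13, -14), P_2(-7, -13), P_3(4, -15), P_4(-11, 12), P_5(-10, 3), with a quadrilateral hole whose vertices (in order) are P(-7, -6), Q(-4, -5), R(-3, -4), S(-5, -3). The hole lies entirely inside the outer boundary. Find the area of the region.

Outer boundary:
Σ = (71) + (157) + (-117) + (87) + (179) = 377
Area = |Σ|/2 = 188.5.
Hole:
Apply the shoelace formula: 2A = Σ (x_i·y_{i+1} − x_{i+1}·y_i), indices taken mod 4.
P→Q: (-7)(-5) − (-4)(-6) = 11
Q→R: (-4)(-4) − (-3)(-5) = 1
R→S: (-3)(-3) − (-5)(-4) = -11
S→P: (-5)(-6) − (-7)(-3) = 9
Σ = 10
Area = |Σ|/2 = 5.
Net area = 188.5 − 5 = 183.5.

183.5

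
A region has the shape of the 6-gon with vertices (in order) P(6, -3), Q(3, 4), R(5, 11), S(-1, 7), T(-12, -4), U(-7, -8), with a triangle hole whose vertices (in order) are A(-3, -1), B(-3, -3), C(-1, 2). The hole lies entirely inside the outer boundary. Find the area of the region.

156.5

Outer boundary:
Apply the surveyor's formula: 2A = Σ (x_i·y_{i+1} − x_{i+1}·y_i), indices taken mod 6.
Σ = (33) + (13) + (46) + (88) + (68) + (69) = 317
Area = |Σ|/2 = 158.5.
Hole:
A→B: (-3)(-3) − (-3)(-1) = 6
B→C: (-3)(2) − (-1)(-3) = -9
C→A: (-1)(-1) − (-3)(2) = 7
Σ = 4
Area = |Σ|/2 = 2.
Net area = 158.5 − 2 = 156.5.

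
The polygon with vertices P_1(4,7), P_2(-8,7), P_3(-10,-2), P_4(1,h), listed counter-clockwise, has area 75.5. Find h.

Write out the shoelace sum; only the two edges meeting at P_4 involve h:
2·Area = [((-10)·h − 1·(-2)) + (1·7 − 4·h)] + 170
       = -14·h + 179 = 151
⇒ h = 2.

2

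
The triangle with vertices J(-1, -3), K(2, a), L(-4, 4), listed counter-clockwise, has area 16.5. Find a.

Write out the shoelace sum; only the two edges meeting at K involve a:
2·Area = [((-1)·a − 2·(-3)) + (2·4 − (-4)·a)] + 16
       = 3·a + 30 = 33
⇒ a = 1.

1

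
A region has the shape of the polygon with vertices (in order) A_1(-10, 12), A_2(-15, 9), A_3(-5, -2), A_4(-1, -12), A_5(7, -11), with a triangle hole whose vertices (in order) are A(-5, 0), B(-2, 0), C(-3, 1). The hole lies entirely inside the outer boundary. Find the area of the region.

144.5

Outer boundary:
Cross-terms: 90, 75, 58, 95, -26  ⇒  Σ = 292
Area = |Σ|/2 = 146.
Hole:
Apply the shoelace formula: 2A = Σ (x_i·y_{i+1} − x_{i+1}·y_i), indices taken mod 3.
Σ = (0) + (-2) + (5) = 3
Area = |Σ|/2 = 1.5.
Net area = 146 − 1.5 = 144.5.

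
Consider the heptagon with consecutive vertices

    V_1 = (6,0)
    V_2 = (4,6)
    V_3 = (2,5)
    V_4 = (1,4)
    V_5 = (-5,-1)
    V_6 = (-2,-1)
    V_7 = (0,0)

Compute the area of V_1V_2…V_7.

Apply the shoelace (surveyor's) formula: 2A = Σ (x_i·y_{i+1} − x_{i+1}·y_i), indices taken mod 7.
V_1→V_2: (6)(6) − (4)(0) = 36
V_2→V_3: (4)(5) − (2)(6) = 8
V_3→V_4: (2)(4) − (1)(5) = 3
V_4→V_5: (1)(-1) − (-5)(4) = 19
V_5→V_6: (-5)(-1) − (-2)(-1) = 3
V_6→V_7: (-2)(0) − (0)(-1) = 0
V_7→V_1: (0)(0) − (6)(0) = 0
Σ = 69
Area = |Σ|/2 = 34.5.

34.5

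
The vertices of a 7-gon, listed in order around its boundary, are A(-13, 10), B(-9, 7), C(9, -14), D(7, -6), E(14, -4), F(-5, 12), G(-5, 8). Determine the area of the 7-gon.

Apply the shoelace formula: 2A = Σ (x_i·y_{i+1} − x_{i+1}·y_i), indices taken mod 7.
Σ = (-1) + (63) + (44) + (56) + (148) + (20) + (54) = 384
Area = |Σ|/2 = 192.

192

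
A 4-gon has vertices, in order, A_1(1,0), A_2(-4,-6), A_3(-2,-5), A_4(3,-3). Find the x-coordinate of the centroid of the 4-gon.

Apply the shoelace formula. First the cross-terms c_i = x_i·y_{i+1} − x_{i+1}·y_i:
  -6, 8, 21, 3  ⇒  2A = 26, A = 13.
Then Σ (x_i + x_{i+1})·c_i = 3, so x̄ = 3 / (6·13) = 1/26.

1/26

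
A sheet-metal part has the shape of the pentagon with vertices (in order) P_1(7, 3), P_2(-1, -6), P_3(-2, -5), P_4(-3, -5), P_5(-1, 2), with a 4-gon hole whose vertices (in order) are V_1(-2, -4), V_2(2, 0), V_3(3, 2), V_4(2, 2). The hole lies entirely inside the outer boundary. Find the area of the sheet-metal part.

34.5

Outer boundary:
Apply the shoelace formula: 2A = Σ (x_i·y_{i+1} − x_{i+1}·y_i), indices taken mod 5.
P_1→P_2: (7)(-6) − (-1)(3) = -39
P_2→P_3: (-1)(-5) − (-2)(-6) = -7
P_3→P_4: (-2)(-5) − (-3)(-5) = -5
P_4→P_5: (-3)(2) − (-1)(-5) = -11
P_5→P_1: (-1)(3) − (7)(2) = -17
Σ = -79
Area = |Σ|/2 = 39.5.
Hole:
Apply Gauss's area formula: 2A = Σ (x_i·y_{i+1} − x_{i+1}·y_i), indices taken mod 4.
Σ = (8) + (4) + (2) + (-4) = 10
Area = |Σ|/2 = 5.
Net area = 39.5 − 5 = 34.5.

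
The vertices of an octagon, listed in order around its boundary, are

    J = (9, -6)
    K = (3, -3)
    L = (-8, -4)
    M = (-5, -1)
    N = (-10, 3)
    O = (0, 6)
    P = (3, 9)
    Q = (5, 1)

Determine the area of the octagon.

120.5

Apply the shoelace formula: 2A = Σ (x_i·y_{i+1} − x_{i+1}·y_i), indices taken mod 8.
Cross-terms: -9, -36, -12, -25, -60, -18, -42, -39  ⇒  Σ = -241
Area = |Σ|/2 = 120.5.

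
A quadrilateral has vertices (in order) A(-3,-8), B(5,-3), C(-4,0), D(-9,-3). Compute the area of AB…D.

56

Σ = (49) + (-12) + (12) + (63) = 112
Area = |Σ|/2 = 56.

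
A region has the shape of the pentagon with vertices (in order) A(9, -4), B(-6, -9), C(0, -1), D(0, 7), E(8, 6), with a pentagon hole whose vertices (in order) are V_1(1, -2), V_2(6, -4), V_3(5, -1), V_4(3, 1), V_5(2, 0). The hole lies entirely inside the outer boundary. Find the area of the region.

Outer boundary:
Apply the surveyor's formula: 2A = Σ (x_i·y_{i+1} − x_{i+1}·y_i), indices taken mod 5.
Σ = (-105) + (6) + (0) + (-56) + (-86) = -241
Area = |Σ|/2 = 120.5.
Hole:
Σ = (8) + (14) + (8) + (-2) + (-4) = 24
Area = |Σ|/2 = 12.
Net area = 120.5 − 12 = 108.5.

108.5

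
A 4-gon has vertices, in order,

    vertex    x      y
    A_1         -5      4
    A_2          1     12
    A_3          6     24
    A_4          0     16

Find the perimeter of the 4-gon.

|A_1A_2| = √((6)² + (8)²) = √100 = 10
|A_2A_3| = √((5)² + (12)²) = √169 = 13
|A_3A_4| = √((-6)² + (-8)²) = √100 = 10
|A_4A_1| = √((-5)² + (-12)²) = √169 = 13
Perimeter = 10 + 13 + 10 + 13 = 46.

46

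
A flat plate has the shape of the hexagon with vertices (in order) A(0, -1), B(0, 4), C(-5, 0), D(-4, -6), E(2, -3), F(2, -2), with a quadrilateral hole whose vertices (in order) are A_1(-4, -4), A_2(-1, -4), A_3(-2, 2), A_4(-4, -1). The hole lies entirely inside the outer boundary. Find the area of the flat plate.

Outer boundary:
Apply the shoelace formula: 2A = Σ (x_i·y_{i+1} − x_{i+1}·y_i), indices taken mod 6.
Σ = (0) + (20) + (30) + (24) + (2) + (-2) = 74
Area = |Σ|/2 = 37.
Hole:
A_1→A_2: (-4)(-4) − (-1)(-4) = 12
A_2→A_3: (-1)(2) − (-2)(-4) = -10
A_3→A_4: (-2)(-1) − (-4)(2) = 10
A_4→A_1: (-4)(-4) − (-4)(-1) = 12
Σ = 24
Area = |Σ|/2 = 12.
Net area = 37 − 12 = 25.

25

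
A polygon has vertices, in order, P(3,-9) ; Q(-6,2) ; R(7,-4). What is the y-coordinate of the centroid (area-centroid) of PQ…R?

-11/3

Apply Gauss's area formula. First the cross-terms c_i = x_i·y_{i+1} − x_{i+1}·y_i:
  -48, 10, -51  ⇒  2A = -89, A = -44.5.
Then Σ (y_i + y_{i+1})·c_i = 979, so ȳ = 979 / (6·(-44.5)) = -11/3.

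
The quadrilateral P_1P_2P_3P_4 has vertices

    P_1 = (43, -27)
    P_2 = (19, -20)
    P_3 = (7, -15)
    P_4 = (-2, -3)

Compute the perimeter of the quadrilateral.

104

|P_1P_2| = √((-24)² + (7)²) = √625 = 25
|P_2P_3| = √((-12)² + (5)²) = √169 = 13
|P_3P_4| = √((-9)² + (12)²) = √225 = 15
|P_4P_1| = √((45)² + (-24)²) = √2601 = 51
Perimeter = 25 + 13 + 15 + 51 = 104.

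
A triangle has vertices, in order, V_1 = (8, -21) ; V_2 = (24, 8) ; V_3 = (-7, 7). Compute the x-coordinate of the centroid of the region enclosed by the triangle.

Apply the surveyor's formula. First the cross-terms c_i = x_i·y_{i+1} − x_{i+1}·y_i:
  568, 224, 91  ⇒  2A = 883, A = 441.5.
Then Σ (x_i + x_{i+1})·c_i = 22075, so x̄ = 22075 / (6·441.5) = 25/3.

25/3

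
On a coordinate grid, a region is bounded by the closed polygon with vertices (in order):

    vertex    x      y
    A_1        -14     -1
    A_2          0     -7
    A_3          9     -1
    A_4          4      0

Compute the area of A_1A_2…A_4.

Apply the shoelace formula: 2A = Σ (x_i·y_{i+1} − x_{i+1}·y_i), indices taken mod 4.
A_1→A_2: (-14)(-7) − (0)(-1) = 98
A_2→A_3: (0)(-1) − (9)(-7) = 63
A_3→A_4: (9)(0) − (4)(-1) = 4
A_4→A_1: (4)(-1) − (-14)(0) = -4
Σ = 161
Area = |Σ|/2 = 80.5.

80.5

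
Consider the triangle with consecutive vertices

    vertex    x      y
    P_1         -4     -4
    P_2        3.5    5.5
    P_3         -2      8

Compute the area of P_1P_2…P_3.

Apply Gauss's area formula: 2A = Σ (x_i·y_{i+1} − x_{i+1}·y_i), indices taken mod 3.
Cross-terms: -8, 39, 40  ⇒  Σ = 71
Area = |Σ|/2 = 35.5.

35.5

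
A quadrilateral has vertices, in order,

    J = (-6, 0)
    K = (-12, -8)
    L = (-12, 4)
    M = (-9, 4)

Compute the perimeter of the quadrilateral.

|JK| = √((-6)² + (-8)²) = √100 = 10
|KL| = √((0)² + (12)²) = √144 = 12
|LM| = √((3)² + (0)²) = √9 = 3
|MJ| = √((3)² + (-4)²) = √25 = 5
Perimeter = 10 + 12 + 3 + 5 = 30.

30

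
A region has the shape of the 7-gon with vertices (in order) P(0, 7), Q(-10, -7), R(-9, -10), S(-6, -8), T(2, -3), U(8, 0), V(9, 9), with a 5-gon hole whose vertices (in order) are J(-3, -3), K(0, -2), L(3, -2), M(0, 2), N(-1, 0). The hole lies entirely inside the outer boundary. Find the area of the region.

Outer boundary:
Σ = (70) + (37) + (12) + (34) + (24) + (72) + (63) = 312
Area = |Σ|/2 = 156.
Hole:
J→K: (-3)(-2) − (0)(-3) = 6
K→L: (0)(-2) − (3)(-2) = 6
L→M: (3)(2) − (0)(-2) = 6
M→N: (0)(0) − (-1)(2) = 2
N→J: (-1)(-3) − (-3)(0) = 3
Σ = 23
Area = |Σ|/2 = 11.5.
Net area = 156 − 11.5 = 144.5.

144.5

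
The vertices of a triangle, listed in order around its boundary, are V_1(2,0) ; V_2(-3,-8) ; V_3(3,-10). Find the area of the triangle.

Apply Gauss's area formula: 2A = Σ (x_i·y_{i+1} − x_{i+1}·y_i), indices taken mod 3.
Cross-terms: -16, 54, 20  ⇒  Σ = 58
Area = |Σ|/2 = 29.

29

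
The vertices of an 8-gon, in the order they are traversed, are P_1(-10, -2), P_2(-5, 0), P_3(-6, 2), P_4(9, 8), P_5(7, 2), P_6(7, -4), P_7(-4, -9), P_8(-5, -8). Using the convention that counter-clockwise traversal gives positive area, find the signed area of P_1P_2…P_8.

Apply the shoelace formula: 2A = Σ (x_i·y_{i+1} − x_{i+1}·y_i), indices taken mod 8.
Σ = (-10) + (-10) + (-66) + (-38) + (-42) + (-79) + (-13) + (-70) = -328
Signed area = Σ/2 = -164 (negative ⇒ clockwise traversal).

-164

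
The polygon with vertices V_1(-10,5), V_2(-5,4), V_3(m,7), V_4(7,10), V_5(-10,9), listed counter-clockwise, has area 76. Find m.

8

The doubled signed area Σ (x_i y_{i+1} − x_{i+1} y_i) is linear in m.
With m=0 it equals 104; the coefficient of m is 6 (from the two edges through V_3).
So 6·m + 104 = 2·76 = 152 ⇒ m = 8.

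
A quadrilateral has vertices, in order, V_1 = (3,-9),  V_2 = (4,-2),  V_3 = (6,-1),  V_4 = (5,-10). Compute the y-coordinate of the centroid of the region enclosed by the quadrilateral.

Apply the surveyor's formula. First the cross-terms c_i = x_i·y_{i+1} − x_{i+1}·y_i:
  30, 8, -55, -15  ⇒  2A = -32, A = -16.
Then Σ (y_i + y_{i+1})·c_i = 536, so ȳ = 536 / (6·(-16)) = -67/12.

-67/12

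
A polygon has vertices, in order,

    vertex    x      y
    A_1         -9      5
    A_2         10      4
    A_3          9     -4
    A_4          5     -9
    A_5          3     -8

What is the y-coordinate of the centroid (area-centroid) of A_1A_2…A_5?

Apply Gauss's area formula. First the cross-terms c_i = x_i·y_{i+1} − x_{i+1}·y_i:
  -86, -76, -61, -13, -57  ⇒  2A = -293, A = -146.5.
Then Σ (y_i + y_{i+1})·c_i = 411, so ȳ = 411 / (6·(-146.5)) = -137/293.

-137/293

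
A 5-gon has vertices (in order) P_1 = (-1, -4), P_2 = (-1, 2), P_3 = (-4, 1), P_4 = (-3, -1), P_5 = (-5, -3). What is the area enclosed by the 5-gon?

14.5

Σ = (-6) + (7) + (7) + (4) + (17) = 29
Area = |Σ|/2 = 14.5.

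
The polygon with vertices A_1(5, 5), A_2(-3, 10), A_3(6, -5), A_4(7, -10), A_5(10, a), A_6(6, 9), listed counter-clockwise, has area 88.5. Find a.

The doubled signed area Σ (x_i y_{i+1} − x_{i+1} y_i) is linear in a.
With a=0 it equals 170; the coefficient of a is 1 (from the two edges through A_5).
So 1·a + 170 = 2·88.5 = 177 ⇒ a = 7.

7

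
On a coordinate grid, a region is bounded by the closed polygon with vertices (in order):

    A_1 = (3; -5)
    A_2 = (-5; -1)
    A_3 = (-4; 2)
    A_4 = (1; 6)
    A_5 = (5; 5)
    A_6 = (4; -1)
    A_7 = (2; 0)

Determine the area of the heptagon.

63

Apply the surveyor's formula: 2A = Σ (x_i·y_{i+1} − x_{i+1}·y_i), indices taken mod 7.
Σ = (-28) + (-14) + (-26) + (-25) + (-25) + (2) + (-10) = -126
Area = |Σ|/2 = 63.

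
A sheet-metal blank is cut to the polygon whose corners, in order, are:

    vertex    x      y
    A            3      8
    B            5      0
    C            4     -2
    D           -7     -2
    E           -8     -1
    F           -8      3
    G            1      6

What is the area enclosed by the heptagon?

87

Apply the surveyor's formula: 2A = Σ (x_i·y_{i+1} − x_{i+1}·y_i), indices taken mod 7.
Σ = (-40) + (-10) + (-22) + (-9) + (-32) + (-51) + (-10) = -174
Area = |Σ|/2 = 87.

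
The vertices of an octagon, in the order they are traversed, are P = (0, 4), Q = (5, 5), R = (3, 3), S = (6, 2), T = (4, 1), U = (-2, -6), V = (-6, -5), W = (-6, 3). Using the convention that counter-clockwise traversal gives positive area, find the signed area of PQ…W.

Apply Gauss's area formula: 2A = Σ (x_i·y_{i+1} − x_{i+1}·y_i), indices taken mod 8.
Σ = (-20) + (0) + (-12) + (-2) + (-22) + (-26) + (-48) + (-24) = -154
Signed area = Σ/2 = -77 (negative ⇒ clockwise traversal).

-77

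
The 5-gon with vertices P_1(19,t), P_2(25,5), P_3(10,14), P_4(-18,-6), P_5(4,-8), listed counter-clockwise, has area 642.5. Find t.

The doubled signed area Σ (x_i y_{i+1} − x_{i+1} y_i) is linear in t.
With t=0 it equals 907; the coefficient of t is -21 (from the two edges through P_1).
So -21·t + 907 = 2·642.5 = 1285 ⇒ t = -18.

-18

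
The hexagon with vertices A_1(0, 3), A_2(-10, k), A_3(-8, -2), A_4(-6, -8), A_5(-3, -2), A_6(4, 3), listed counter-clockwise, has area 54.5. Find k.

1

The doubled signed area Σ (x_i y_{i+1} − x_{i+1} y_i) is linear in k.
With k=0 it equals 101; the coefficient of k is 8 (from the two edges through A_2).
So 8·k + 101 = 2·54.5 = 109 ⇒ k = 1.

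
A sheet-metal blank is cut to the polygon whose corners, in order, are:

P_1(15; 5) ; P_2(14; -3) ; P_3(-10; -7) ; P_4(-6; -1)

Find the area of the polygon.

145

Apply the shoelace formula: 2A = Σ (x_i·y_{i+1} − x_{i+1}·y_i), indices taken mod 4.
Σ = (-115) + (-128) + (-32) + (-15) = -290
Area = |Σ|/2 = 145.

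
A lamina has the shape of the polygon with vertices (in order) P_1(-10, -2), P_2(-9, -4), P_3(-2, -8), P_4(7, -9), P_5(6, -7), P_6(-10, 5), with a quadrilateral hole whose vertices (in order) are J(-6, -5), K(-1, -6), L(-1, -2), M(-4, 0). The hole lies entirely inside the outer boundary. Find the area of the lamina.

78

Outer boundary:
Cross-terms: 22, 64, 74, 5, -40, 70  ⇒  Σ = 195
Area = |Σ|/2 = 97.5.
Hole:
Σ = (31) + (-4) + (-8) + (20) = 39
Area = |Σ|/2 = 19.5.
Net area = 97.5 − 19.5 = 78.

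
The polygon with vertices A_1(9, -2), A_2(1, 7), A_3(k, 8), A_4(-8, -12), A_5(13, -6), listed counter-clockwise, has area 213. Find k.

-3

The doubled signed area Σ (x_i y_{i+1} − x_{i+1} y_i) is linear in k.
With k=0 it equals 369; the coefficient of k is -19 (from the two edges through A_3).
So -19·k + 369 = 2·213 = 426 ⇒ k = -3.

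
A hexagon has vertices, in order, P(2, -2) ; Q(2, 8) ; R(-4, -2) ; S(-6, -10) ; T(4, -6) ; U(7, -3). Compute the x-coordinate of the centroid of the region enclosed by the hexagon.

Apply Gauss's area formula. First the cross-terms c_i = x_i·y_{i+1} − x_{i+1}·y_i:
  20, 28, 28, 76, 30, -8  ⇒  2A = 174, A = 87.
Then Σ (x_i + x_{i+1})·c_i = -150, so x̄ = -150 / (6·87) = -25/87.

-25/87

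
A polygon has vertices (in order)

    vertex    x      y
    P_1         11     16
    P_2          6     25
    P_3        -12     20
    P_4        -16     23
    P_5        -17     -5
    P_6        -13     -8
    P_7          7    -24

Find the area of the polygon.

Apply Gauss's area formula: 2A = Σ (x_i·y_{i+1} − x_{i+1}·y_i), indices taken mod 7.
Cross-terms: 179, 420, 44, 471, 71, 368, 376  ⇒  Σ = 1929
Area = |Σ|/2 = 964.5.

964.5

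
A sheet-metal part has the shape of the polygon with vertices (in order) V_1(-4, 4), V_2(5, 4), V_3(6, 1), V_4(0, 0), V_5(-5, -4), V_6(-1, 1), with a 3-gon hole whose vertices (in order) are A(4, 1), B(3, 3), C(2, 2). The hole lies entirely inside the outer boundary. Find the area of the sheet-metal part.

Outer boundary:
Cross-terms: -36, -19, 0, 0, -9, 0  ⇒  Σ = -64
Area = |Σ|/2 = 32.
Hole:
Apply the shoelace formula: 2A = Σ (x_i·y_{i+1} − x_{i+1}·y_i), indices taken mod 3.
Σ = (9) + (0) + (-6) = 3
Area = |Σ|/2 = 1.5.
Net area = 32 − 1.5 = 30.5.

30.5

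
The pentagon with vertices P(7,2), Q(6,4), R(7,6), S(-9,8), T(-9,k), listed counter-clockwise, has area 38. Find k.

7

The doubled signed area Σ (x_i y_{i+1} − x_{i+1} y_i) is linear in k.
With k=0 it equals 188; the coefficient of k is -16 (from the two edges through T).
So -16·k + 188 = 2·38 = 76 ⇒ k = 7.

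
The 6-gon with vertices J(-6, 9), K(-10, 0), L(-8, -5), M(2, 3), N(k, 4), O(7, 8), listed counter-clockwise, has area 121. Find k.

Write out the shoelace sum; only the two edges meeting at N involve k:
2·Area = [(2·4 − k·3) + (k·8 − 7·4)] + 237
       = 5·k + 217 = 242
⇒ k = 5.

5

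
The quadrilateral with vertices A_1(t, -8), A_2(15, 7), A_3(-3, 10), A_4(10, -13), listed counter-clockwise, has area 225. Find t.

The doubled signed area Σ (x_i y_{i+1} − x_{i+1} y_i) is linear in t.
With t=0 it equals 150; the coefficient of t is 20 (from the two edges through A_1).
So 20·t + 150 = 2·225 = 450 ⇒ t = 15.

15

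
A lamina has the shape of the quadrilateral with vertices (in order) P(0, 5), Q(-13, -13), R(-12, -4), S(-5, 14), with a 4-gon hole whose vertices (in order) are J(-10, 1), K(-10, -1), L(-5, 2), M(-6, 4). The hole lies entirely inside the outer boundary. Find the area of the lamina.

Outer boundary:
Apply the surveyor's formula: 2A = Σ (x_i·y_{i+1} − x_{i+1}·y_i), indices taken mod 4.
Σ = (65) + (-104) + (-188) + (-25) = -252
Area = |Σ|/2 = 126.
Hole:
J→K: (-10)(-1) − (-10)(1) = 20
K→L: (-10)(2) − (-5)(-1) = -25
L→M: (-5)(4) − (-6)(2) = -8
M→J: (-6)(1) − (-10)(4) = 34
Σ = 21
Area = |Σ|/2 = 10.5.
Net area = 126 − 10.5 = 115.5.

115.5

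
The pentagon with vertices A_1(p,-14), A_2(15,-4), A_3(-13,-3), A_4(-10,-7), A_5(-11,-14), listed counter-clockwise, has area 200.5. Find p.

1

The doubled signed area Σ (x_i y_{i+1} − x_{i+1} y_i) is linear in p.
With p=0 it equals 391; the coefficient of p is 10 (from the two edges through A_1).
So 10·p + 391 = 2·200.5 = 401 ⇒ p = 1.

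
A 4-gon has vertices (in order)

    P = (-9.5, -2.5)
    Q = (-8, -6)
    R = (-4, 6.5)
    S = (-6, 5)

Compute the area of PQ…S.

21.25

Σ = (37) + (-76) + (19) + (62.5) = 42.5
Area = |Σ|/2 = 21.25.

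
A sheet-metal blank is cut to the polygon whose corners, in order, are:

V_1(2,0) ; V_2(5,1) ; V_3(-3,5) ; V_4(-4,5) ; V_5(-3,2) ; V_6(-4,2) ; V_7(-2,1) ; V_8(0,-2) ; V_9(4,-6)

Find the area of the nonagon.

34

Σ = (2) + (28) + (5) + (7) + (2) + (0) + (4) + (8) + (12) = 68
Area = |Σ|/2 = 34.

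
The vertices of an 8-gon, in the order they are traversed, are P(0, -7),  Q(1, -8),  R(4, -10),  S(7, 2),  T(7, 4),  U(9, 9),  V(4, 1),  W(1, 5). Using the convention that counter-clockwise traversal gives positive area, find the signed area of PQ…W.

66.5

Apply the shoelace formula: 2A = Σ (x_i·y_{i+1} − x_{i+1}·y_i), indices taken mod 8.
Σ = (7) + (22) + (78) + (14) + (27) + (-27) + (19) + (-7) = 133
Signed area = Σ/2 = 66.5 (positive ⇒ counter-clockwise traversal).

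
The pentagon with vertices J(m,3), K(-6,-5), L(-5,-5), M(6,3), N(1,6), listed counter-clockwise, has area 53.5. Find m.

-3

The doubled signed area Σ (x_i y_{i+1} − x_{i+1} y_i) is linear in m.
With m=0 it equals 74; the coefficient of m is -11 (from the two edges through J).
So -11·m + 74 = 2·53.5 = 107 ⇒ m = -3.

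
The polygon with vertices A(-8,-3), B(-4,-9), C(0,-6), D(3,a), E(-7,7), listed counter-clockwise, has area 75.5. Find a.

The doubled signed area Σ (x_i y_{i+1} − x_{i+1} y_i) is linear in a.
With a=0 it equals 200; the coefficient of a is 7 (from the two edges through D).
So 7·a + 200 = 2·75.5 = 151 ⇒ a = -7.

-7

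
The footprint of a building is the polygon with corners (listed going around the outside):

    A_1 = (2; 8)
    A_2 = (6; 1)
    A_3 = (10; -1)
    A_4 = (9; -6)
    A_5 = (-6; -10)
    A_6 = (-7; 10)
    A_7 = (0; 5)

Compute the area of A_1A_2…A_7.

207

Apply Gauss's area formula: 2A = Σ (x_i·y_{i+1} − x_{i+1}·y_i), indices taken mod 7.
Σ = (-46) + (-16) + (-51) + (-126) + (-130) + (-35) + (-10) = -414
Area = |Σ|/2 = 207.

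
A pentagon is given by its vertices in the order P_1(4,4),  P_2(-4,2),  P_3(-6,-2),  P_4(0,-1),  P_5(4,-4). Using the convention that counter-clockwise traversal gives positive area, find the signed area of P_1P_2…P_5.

Apply Gauss's area formula: 2A = Σ (x_i·y_{i+1} − x_{i+1}·y_i), indices taken mod 5.
P_1→P_2: (4)(2) − (-4)(4) = 24
P_2→P_3: (-4)(-2) − (-6)(2) = 20
P_3→P_4: (-6)(-1) − (0)(-2) = 6
P_4→P_5: (0)(-4) − (4)(-1) = 4
P_5→P_1: (4)(4) − (4)(-4) = 32
Σ = 86
Signed area = Σ/2 = 43 (positive ⇒ counter-clockwise traversal).

43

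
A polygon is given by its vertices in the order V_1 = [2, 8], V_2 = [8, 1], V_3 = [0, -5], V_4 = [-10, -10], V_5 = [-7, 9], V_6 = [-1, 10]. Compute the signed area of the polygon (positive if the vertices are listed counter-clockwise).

-200.5

Apply the shoelace formula: 2A = Σ (x_i·y_{i+1} − x_{i+1}·y_i), indices taken mod 6.
Σ = (-62) + (-40) + (-50) + (-160) + (-61) + (-28) = -401
Signed area = Σ/2 = -200.5 (negative ⇒ clockwise traversal).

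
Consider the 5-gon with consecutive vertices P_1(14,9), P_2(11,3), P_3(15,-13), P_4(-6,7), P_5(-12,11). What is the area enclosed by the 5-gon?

231

Σ = (-57) + (-188) + (27) + (18) + (-262) = -462
Area = |Σ|/2 = 231.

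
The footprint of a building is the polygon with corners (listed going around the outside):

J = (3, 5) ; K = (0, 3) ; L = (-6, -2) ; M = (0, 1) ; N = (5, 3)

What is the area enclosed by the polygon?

Apply the shoelace formula: 2A = Σ (x_i·y_{i+1} − x_{i+1}·y_i), indices taken mod 5.
Σ = (9) + (18) + (-6) + (-5) + (16) = 32
Area = |Σ|/2 = 16.

16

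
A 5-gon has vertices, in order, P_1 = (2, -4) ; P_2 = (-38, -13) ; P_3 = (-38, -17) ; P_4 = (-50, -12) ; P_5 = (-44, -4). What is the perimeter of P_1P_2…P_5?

114

|P_1P_2| = √((-40)² + (-9)²) = √1681 = 41
|P_2P_3| = √((0)² + (-4)²) = √16 = 4
|P_3P_4| = √((-12)² + (5)²) = √169 = 13
|P_4P_5| = √((6)² + (8)²) = √100 = 10
|P_5P_1| = √((46)² + (0)²) = √2116 = 46
Perimeter = 41 + 4 + 13 + 10 + 46 = 114.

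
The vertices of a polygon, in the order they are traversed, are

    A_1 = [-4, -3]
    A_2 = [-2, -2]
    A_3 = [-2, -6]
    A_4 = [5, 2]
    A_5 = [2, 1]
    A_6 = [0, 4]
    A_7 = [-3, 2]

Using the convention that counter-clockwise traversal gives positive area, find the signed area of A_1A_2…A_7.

Cross-terms: 2, 8, 26, 1, 8, 12, 17  ⇒  Σ = 74
Signed area = Σ/2 = 37 (positive ⇒ counter-clockwise traversal).

37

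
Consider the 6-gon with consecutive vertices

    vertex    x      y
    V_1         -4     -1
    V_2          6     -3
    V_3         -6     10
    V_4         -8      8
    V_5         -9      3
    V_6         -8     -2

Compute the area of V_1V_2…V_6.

91

Apply the shoelace (surveyor's) formula: 2A = Σ (x_i·y_{i+1} − x_{i+1}·y_i), indices taken mod 6.
Cross-terms: 18, 42, 32, 48, 42, 0  ⇒  Σ = 182
Area = |Σ|/2 = 91.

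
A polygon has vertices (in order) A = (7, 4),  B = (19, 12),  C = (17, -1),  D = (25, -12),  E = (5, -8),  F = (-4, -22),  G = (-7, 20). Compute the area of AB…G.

539

Apply Gauss's area formula: 2A = Σ (x_i·y_{i+1} − x_{i+1}·y_i), indices taken mod 7.
Σ = (8) + (-223) + (-179) + (-140) + (-142) + (-234) + (-168) = -1078
Area = |Σ|/2 = 539.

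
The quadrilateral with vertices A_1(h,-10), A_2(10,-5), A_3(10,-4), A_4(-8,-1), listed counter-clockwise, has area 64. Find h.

The doubled signed area Σ (x_i y_{i+1} − x_{i+1} y_i) is linear in h.
With h=0 it equals 148; the coefficient of h is -4 (from the two edges through A_1).
So -4·h + 148 = 2·64 = 128 ⇒ h = 5.

5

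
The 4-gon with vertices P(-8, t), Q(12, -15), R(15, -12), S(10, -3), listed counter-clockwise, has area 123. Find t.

3

Write out the shoelace sum; only the two edges meeting at P involve t:
2·Area = [(10·t − (-8)·(-3)) + ((-8)·(-15) − 12·t)] + 156
       = -2·t + 252 = 246
⇒ t = 3.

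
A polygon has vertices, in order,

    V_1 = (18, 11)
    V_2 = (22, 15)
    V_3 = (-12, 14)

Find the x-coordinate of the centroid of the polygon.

28/3

Apply the surveyor's formula. First the cross-terms c_i = x_i·y_{i+1} − x_{i+1}·y_i:
  28, 488, -384  ⇒  2A = 132, A = 66.
Then Σ (x_i + x_{i+1})·c_i = 3696, so x̄ = 3696 / (6·66) = 28/3.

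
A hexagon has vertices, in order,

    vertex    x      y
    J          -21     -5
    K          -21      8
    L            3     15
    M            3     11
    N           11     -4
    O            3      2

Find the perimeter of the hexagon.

94

|JK| = √((0)² + (13)²) = √169 = 13
|KL| = √((24)² + (7)²) = √625 = 25
|LM| = √((0)² + (-4)²) = √16 = 4
|MN| = √((8)² + (-15)²) = √289 = 17
|NO| = √((-8)² + (6)²) = √100 = 10
|OJ| = √((-24)² + (-7)²) = √625 = 25
Perimeter = 13 + 25 + 4 + 17 + 10 + 25 = 94.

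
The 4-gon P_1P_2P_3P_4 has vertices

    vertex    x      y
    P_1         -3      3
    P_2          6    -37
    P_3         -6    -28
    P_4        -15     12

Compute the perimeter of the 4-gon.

|P_1P_2| = √((9)² + (-40)²) = √1681 = 41
|P_2P_3| = √((-12)² + (9)²) = √225 = 15
|P_3P_4| = √((-9)² + (40)²) = √1681 = 41
|P_4P_1| = √((12)² + (-9)²) = √225 = 15
Perimeter = 41 + 15 + 41 + 15 = 112.

112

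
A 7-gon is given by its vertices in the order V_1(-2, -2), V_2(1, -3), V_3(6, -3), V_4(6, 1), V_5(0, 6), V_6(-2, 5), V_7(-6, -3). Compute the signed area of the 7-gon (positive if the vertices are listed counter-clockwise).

V_1→V_2: (-2)(-3) − (1)(-2) = 8
V_2→V_3: (1)(-3) − (6)(-3) = 15
V_3→V_4: (6)(1) − (6)(-3) = 24
V_4→V_5: (6)(6) − (0)(1) = 36
V_5→V_6: (0)(5) − (-2)(6) = 12
V_6→V_7: (-2)(-3) − (-6)(5) = 36
V_7→V_1: (-6)(-2) − (-2)(-3) = 6
Σ = 137
Signed area = Σ/2 = 68.5 (positive ⇒ counter-clockwise traversal).

68.5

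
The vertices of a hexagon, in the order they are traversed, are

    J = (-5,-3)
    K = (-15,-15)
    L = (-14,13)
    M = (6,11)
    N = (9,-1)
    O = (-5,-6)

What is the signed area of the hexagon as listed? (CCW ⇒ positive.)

Apply the surveyor's formula: 2A = Σ (x_i·y_{i+1} − x_{i+1}·y_i), indices taken mod 6.
J→K: (-5)(-15) − (-15)(-3) = 30
K→L: (-15)(13) − (-14)(-15) = -405
L→M: (-14)(11) − (6)(13) = -232
M→N: (6)(-1) − (9)(11) = -105
N→O: (9)(-6) − (-5)(-1) = -59
O→J: (-5)(-3) − (-5)(-6) = -15
Σ = -786
Signed area = Σ/2 = -393 (negative ⇒ clockwise traversal).

-393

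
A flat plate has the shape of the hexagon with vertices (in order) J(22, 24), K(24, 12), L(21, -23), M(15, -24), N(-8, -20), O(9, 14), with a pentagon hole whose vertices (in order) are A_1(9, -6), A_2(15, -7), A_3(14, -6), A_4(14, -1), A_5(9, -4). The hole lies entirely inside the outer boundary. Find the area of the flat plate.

875.5

Outer boundary:
J→K: (22)(12) − (24)(24) = -312
K→L: (24)(-23) − (21)(12) = -804
L→M: (21)(-24) − (15)(-23) = -159
M→N: (15)(-20) − (-8)(-24) = -492
N→O: (-8)(14) − (9)(-20) = 68
O→J: (9)(24) − (22)(14) = -92
Σ = -1791
Area = |Σ|/2 = 895.5.
Hole:
Apply Gauss's area formula: 2A = Σ (x_i·y_{i+1} − x_{i+1}·y_i), indices taken mod 5.
Σ = (27) + (8) + (70) + (-47) + (-18) = 40
Area = |Σ|/2 = 20.
Net area = 895.5 − 20 = 875.5.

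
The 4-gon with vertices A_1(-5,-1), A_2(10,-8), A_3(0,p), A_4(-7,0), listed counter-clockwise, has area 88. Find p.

7

The doubled signed area Σ (x_i y_{i+1} − x_{i+1} y_i) is linear in p.
With p=0 it equals 57; the coefficient of p is 17 (from the two edges through A_3).
So 17·p + 57 = 2·88 = 176 ⇒ p = 7.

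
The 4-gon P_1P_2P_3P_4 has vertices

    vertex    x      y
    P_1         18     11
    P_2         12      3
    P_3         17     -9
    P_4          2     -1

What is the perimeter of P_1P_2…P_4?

60

|P_1P_2| = √((-6)² + (-8)²) = √100 = 10
|P_2P_3| = √((5)² + (-12)²) = √169 = 13
|P_3P_4| = √((-15)² + (8)²) = √289 = 17
|P_4P_1| = √((16)² + (12)²) = √400 = 20
Perimeter = 10 + 13 + 17 + 20 = 60.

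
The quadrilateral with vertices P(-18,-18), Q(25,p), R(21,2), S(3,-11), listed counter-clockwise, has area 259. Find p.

Write out the shoelace sum; only the two edges meeting at Q involve p:
2·Area = [((-18)·p − 25·(-18)) + (25·2 − 21·p)] + -489
       = -39·p + 11 = 518
⇒ p = -13.

-13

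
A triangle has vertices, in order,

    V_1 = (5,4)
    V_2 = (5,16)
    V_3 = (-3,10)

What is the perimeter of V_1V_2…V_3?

32

|V_1V_2| = √((0)² + (12)²) = √144 = 12
|V_2V_3| = √((-8)² + (-6)²) = √100 = 10
|V_3V_1| = √((8)² + (-6)²) = √100 = 10
Perimeter = 12 + 10 + 10 = 32.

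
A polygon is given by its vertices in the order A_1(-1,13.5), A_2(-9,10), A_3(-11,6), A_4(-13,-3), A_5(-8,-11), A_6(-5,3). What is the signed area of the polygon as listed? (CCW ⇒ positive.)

127

Apply the shoelace formula: 2A = Σ (x_i·y_{i+1} − x_{i+1}·y_i), indices taken mod 6.
Σ = (111.5) + (56) + (111) + (119) + (-79) + (-64.5) = 254
Signed area = Σ/2 = 127 (positive ⇒ counter-clockwise traversal).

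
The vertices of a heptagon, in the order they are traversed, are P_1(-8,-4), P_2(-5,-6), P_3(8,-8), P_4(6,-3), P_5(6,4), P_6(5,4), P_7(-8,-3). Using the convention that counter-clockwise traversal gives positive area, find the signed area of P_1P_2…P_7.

P_1→P_2: (-8)(-6) − (-5)(-4) = 28
P_2→P_3: (-5)(-8) − (8)(-6) = 88
P_3→P_4: (8)(-3) − (6)(-8) = 24
P_4→P_5: (6)(4) − (6)(-3) = 42
P_5→P_6: (6)(4) − (5)(4) = 4
P_6→P_7: (5)(-3) − (-8)(4) = 17
P_7→P_1: (-8)(-4) − (-8)(-3) = 8
Σ = 211
Signed area = Σ/2 = 105.5 (positive ⇒ counter-clockwise traversal).

105.5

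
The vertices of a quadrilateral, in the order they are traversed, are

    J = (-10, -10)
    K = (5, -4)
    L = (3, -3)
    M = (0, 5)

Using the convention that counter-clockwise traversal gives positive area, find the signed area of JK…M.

Σ = (90) + (-3) + (15) + (50) = 152
Signed area = Σ/2 = 76 (positive ⇒ counter-clockwise traversal).

76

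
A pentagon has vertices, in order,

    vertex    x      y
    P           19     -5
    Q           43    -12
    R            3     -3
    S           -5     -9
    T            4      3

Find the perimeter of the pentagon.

108

|PQ| = √((24)² + (-7)²) = √625 = 25
|QR| = √((-40)² + (9)²) = √1681 = 41
|RS| = √((-8)² + (-6)²) = √100 = 10
|ST| = √((9)² + (12)²) = √225 = 15
|TP| = √((15)² + (-8)²) = √289 = 17
Perimeter = 25 + 41 + 10 + 15 + 17 = 108.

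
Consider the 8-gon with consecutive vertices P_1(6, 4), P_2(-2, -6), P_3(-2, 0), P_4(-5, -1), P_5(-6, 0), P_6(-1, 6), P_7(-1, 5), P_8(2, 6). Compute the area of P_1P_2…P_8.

61.5

Cross-terms: -28, -12, 2, -6, -36, 1, -16, -28  ⇒  Σ = -123
Area = |Σ|/2 = 61.5.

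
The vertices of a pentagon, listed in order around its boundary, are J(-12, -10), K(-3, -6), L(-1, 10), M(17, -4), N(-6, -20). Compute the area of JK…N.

352

Apply the shoelace (surveyor's) formula: 2A = Σ (x_i·y_{i+1} − x_{i+1}·y_i), indices taken mod 5.
Σ = (42) + (-36) + (-166) + (-364) + (-180) = -704
Area = |Σ|/2 = 352.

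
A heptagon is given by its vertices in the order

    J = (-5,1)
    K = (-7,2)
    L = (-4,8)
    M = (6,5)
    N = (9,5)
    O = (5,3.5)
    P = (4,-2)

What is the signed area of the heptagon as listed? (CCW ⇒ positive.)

-78.75

Apply Gauss's area formula: 2A = Σ (x_i·y_{i+1} − x_{i+1}·y_i), indices taken mod 7.
Σ = (-3) + (-48) + (-68) + (-15) + (6.5) + (-24) + (-6) = -157.5
Signed area = Σ/2 = -78.75 (negative ⇒ clockwise traversal).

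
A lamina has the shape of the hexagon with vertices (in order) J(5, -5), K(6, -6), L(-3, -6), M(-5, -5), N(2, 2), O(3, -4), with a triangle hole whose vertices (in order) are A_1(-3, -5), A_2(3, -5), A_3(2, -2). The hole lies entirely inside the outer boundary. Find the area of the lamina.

Outer boundary:
Apply the shoelace (surveyor's) formula: 2A = Σ (x_i·y_{i+1} − x_{i+1}·y_i), indices taken mod 6.
Σ = (0) + (-54) + (-15) + (0) + (-14) + (5) = -78
Area = |Σ|/2 = 39.
Hole:
Σ = (30) + (4) + (-16) = 18
Area = |Σ|/2 = 9.
Net area = 39 − 9 = 30.

30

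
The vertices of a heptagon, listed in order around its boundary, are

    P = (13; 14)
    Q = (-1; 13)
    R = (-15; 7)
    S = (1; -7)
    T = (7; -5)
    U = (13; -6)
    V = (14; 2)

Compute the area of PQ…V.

P→Q: (13)(13) − (-1)(14) = 183
Q→R: (-1)(7) − (-15)(13) = 188
R→S: (-15)(-7) − (1)(7) = 98
S→T: (1)(-5) − (7)(-7) = 44
T→U: (7)(-6) − (13)(-5) = 23
U→V: (13)(2) − (14)(-6) = 110
V→P: (14)(14) − (13)(2) = 170
Σ = 816
Area = |Σ|/2 = 408.

408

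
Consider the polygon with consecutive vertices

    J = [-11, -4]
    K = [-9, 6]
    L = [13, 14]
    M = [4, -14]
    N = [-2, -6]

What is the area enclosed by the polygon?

327

Apply the surveyor's formula: 2A = Σ (x_i·y_{i+1} − x_{i+1}·y_i), indices taken mod 5.
J→K: (-11)(6) − (-9)(-4) = -102
K→L: (-9)(14) − (13)(6) = -204
L→M: (13)(-14) − (4)(14) = -238
M→N: (4)(-6) − (-2)(-14) = -52
N→J: (-2)(-4) − (-11)(-6) = -58
Σ = -654
Area = |Σ|/2 = 327.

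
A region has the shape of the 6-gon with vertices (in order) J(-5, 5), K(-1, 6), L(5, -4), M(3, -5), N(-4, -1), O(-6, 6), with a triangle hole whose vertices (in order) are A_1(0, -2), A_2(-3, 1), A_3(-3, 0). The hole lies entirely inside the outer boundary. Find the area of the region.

57

Outer boundary:
Apply Gauss's area formula: 2A = Σ (x_i·y_{i+1} − x_{i+1}·y_i), indices taken mod 6.
Σ = (-25) + (-26) + (-13) + (-23) + (-30) + (0) = -117
Area = |Σ|/2 = 58.5.
Hole:
Σ = (-6) + (3) + (6) = 3
Area = |Σ|/2 = 1.5.
Net area = 58.5 − 1.5 = 57.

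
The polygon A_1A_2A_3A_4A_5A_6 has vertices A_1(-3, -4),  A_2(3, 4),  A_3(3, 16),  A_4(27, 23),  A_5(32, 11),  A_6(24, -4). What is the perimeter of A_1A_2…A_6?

|A_1A_2| = √((6)² + (8)²) = √100 = 10
|A_2A_3| = √((0)² + (12)²) = √144 = 12
|A_3A_4| = √((24)² + (7)²) = √625 = 25
|A_4A_5| = √((5)² + (-12)²) = √169 = 13
|A_5A_6| = √((-8)² + (-15)²) = √289 = 17
|A_6A_1| = √((-27)² + (0)²) = √729 = 27
Perimeter = 10 + 12 + 25 + 13 + 17 + 27 = 104.

104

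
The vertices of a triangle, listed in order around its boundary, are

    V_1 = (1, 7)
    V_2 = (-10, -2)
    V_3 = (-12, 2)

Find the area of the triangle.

Σ = (68) + (-44) + (-86) = -62
Area = |Σ|/2 = 31.

31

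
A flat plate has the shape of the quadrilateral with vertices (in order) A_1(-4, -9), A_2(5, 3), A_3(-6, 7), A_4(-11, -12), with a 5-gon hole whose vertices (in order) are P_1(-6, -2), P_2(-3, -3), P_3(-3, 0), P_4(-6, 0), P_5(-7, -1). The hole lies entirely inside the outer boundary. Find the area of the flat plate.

134.5

Outer boundary:
Cross-terms: 33, 53, 149, 51  ⇒  Σ = 286
Area = |Σ|/2 = 143.
Hole:
Σ = (12) + (-9) + (0) + (6) + (8) = 17
Area = |Σ|/2 = 8.5.
Net area = 143 − 8.5 = 134.5.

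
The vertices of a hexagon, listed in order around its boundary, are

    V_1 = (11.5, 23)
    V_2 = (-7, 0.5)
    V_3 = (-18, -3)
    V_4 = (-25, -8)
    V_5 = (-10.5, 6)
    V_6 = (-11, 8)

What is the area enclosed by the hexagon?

Cross-terms: 166.75, 30, 69, -234, -18, -345  ⇒  Σ = -331.25
Area = |Σ|/2 = 165.625.

165.625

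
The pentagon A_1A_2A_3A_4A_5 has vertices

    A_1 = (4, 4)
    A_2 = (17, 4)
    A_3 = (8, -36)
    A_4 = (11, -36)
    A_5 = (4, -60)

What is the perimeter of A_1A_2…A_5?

146

|A_1A_2| = √((13)² + (0)²) = √169 = 13
|A_2A_3| = √((-9)² + (-40)²) = √1681 = 41
|A_3A_4| = √((3)² + (0)²) = √9 = 3
|A_4A_5| = √((-7)² + (-24)²) = √625 = 25
|A_5A_1| = √((0)² + (64)²) = √4096 = 64
Perimeter = 13 + 41 + 3 + 25 + 64 = 146.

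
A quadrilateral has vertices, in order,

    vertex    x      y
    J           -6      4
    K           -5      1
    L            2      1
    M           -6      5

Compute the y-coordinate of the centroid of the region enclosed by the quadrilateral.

Apply Gauss's area formula. First the cross-terms c_i = x_i·y_{i+1} − x_{i+1}·y_i:
  14, -7, 16, 6  ⇒  2A = 29, A = 14.5.
Then Σ (y_i + y_{i+1})·c_i = 206, so ȳ = 206 / (6·14.5) = 206/87.

206/87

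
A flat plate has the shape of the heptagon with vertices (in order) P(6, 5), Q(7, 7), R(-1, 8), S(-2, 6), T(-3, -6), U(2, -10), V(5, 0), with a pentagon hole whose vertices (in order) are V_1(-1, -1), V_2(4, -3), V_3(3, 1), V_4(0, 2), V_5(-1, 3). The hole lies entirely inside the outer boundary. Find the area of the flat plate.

Outer boundary:
Apply Gauss's area formula: 2A = Σ (x_i·y_{i+1} − x_{i+1}·y_i), indices taken mod 7.
Σ = (7) + (63) + (10) + (30) + (42) + (50) + (25) = 227
Area = |Σ|/2 = 113.5.
Hole:
Σ = (7) + (13) + (6) + (2) + (4) = 32
Area = |Σ|/2 = 16.
Net area = 113.5 − 16 = 97.5.

97.5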